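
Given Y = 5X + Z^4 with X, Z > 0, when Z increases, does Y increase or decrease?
Y increases

Taking the partial derivative:
∂Y/∂Z = 4Z^3

∂Y/∂Z = 4Z^3 > 0 (assuming positive values)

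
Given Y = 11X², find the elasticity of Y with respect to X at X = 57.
Elasticity = 2

Elasticity = (dY/dX) · (X/Y)

dY/dX = 22·X
At X = 57: dY/dX = 1254, Y = 35739

Elasticity = 1254 · (57 / 35739) = 2

Interpretation: for a small percentage change in X, the percentage change in Y is approximately 2.00 times as large.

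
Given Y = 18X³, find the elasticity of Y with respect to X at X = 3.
Elasticity = 3

Elasticity = (dY/dX) · (X/Y)

dY/dX = 54·X²
At X = 3: dY/dX = 486, Y = 486

Elasticity = 486 · (3 / 486) = 3

Interpretation: for a small percentage change in X, the percentage change in Y is approximately 3.00 times as large.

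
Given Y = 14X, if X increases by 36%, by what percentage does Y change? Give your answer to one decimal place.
36.0%

For Y = 14X:
If X → X(1 + 0.36)
Then Y → Y · (1 + 0.36)^1
     = Y · 1.3600

Percentage change = ((1 + 0.36)^1 − 1) × 100% = 36.0%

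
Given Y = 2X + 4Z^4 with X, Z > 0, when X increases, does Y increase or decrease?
Y increases

Taking the partial derivative:
∂Y/∂X = 2

∂Y/∂X = 2 > 0 (assuming positive values)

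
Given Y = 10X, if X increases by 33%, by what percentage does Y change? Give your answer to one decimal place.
33.0%

For Y = 10X:
If X → X(1 + 0.33)
Then Y → Y · (1 + 0.33)^1
     = Y · 1.3300

Percentage change = ((1 + 0.33)^1 − 1) × 100% = 33.0%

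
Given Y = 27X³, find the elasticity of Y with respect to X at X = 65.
Elasticity = 3

Elasticity = (dY/dX) · (X/Y)

dY/dX = 81·X²
At X = 65: dY/dX = 342225, Y = 7414875

Elasticity = 342225 · (65 / 7414875) = 3

Interpretation: for a small percentage change in X, the percentage change in Y is approximately 3.00 times as large.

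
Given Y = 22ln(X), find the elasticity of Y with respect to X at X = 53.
Elasticity = 1/ln(53) ≈ 0.2519

Elasticity = (dY/dX) · (X/Y)

dY/dX = 22/X
At X = 53: dY/dX = 22/53, Y = 22·ln(53)

Elasticity = (22/53) · (53 / (22·ln(53))) = 1/ln(53) ≈ 0.2519

Interpretation: for a small percentage change in X, the percentage change in Y is approximately 0.25 times as large.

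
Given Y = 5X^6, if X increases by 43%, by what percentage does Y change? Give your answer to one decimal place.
755.1%

For Y = 5X^6:
If X → X(1 + 0.43)
Then Y → Y · (1 + 0.43)^6
     ≈ Y · 8.5510

Percentage change = ((1 + 0.43)^6 − 1) × 100% ≈ 755.1%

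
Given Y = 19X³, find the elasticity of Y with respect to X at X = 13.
Elasticity = 3

Elasticity = (dY/dX) · (X/Y)

dY/dX = 57·X²
At X = 13: dY/dX = 9633, Y = 41743

Elasticity = 9633 · (13 / 41743) = 3

Interpretation: for a small percentage change in X, the percentage change in Y is approximately 3.00 times as large.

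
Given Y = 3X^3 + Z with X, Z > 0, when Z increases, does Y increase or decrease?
Y increases

Taking the partial derivative:
∂Y/∂Z = 1

∂Y/∂Z = 1 > 0 (assuming positive values)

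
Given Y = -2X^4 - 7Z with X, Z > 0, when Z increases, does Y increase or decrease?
Y decreases

Taking the partial derivative:
∂Y/∂Z = -7

∂Y/∂Z = -7 < 0 (assuming positive values)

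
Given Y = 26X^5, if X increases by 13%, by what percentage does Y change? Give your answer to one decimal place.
84.2%

For Y = 26X^5:
If X → X(1 + 0.13)
Then Y → Y · (1 + 0.13)^5
     ≈ Y · 1.8424

Percentage change = ((1 + 0.13)^5 − 1) × 100% ≈ 84.2%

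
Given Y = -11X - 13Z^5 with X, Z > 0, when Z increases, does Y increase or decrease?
Y decreases

Taking the partial derivative:
∂Y/∂Z = -65Z^4

∂Y/∂Z = -65Z^4 < 0 (assuming positive values)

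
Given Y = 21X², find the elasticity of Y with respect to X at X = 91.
Elasticity = 2

Elasticity = (dY/dX) · (X/Y)

dY/dX = 42·X
At X = 91: dY/dX = 3822, Y = 173901

Elasticity = 3822 · (91 / 173901) = 2

Interpretation: for a small percentage change in X, the percentage change in Y is approximately 2.00 times as large.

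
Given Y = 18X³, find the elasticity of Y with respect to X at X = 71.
Elasticity = 3

Elasticity = (dY/dX) · (X/Y)

dY/dX = 54·X²
At X = 71: dY/dX = 272214, Y = 6442398

Elasticity = 272214 · (71 / 6442398) = 3

Interpretation: for a small percentage change in X, the percentage change in Y is approximately 3.00 times as large.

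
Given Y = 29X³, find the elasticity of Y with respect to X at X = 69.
Elasticity = 3

Elasticity = (dY/dX) · (X/Y)

dY/dX = 87·X²
At X = 69: dY/dX = 414207, Y = 9526761

Elasticity = 414207 · (69 / 9526761) = 3

Interpretation: for a small percentage change in X, the percentage change in Y is approximately 3.00 times as large.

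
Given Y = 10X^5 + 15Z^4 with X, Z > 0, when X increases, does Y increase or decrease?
Y increases

Taking the partial derivative:
∂Y/∂X = 50X^4

∂Y/∂X = 50X^4 > 0 (assuming positive values)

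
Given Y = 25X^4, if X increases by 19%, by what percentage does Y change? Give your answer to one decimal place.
100.5%

For Y = 25X^4:
If X → X(1 + 0.19)
Then Y → Y · (1 + 0.19)^4
     ≈ Y · 2.0053

Percentage change = ((1 + 0.19)^4 − 1) × 100% ≈ 100.5%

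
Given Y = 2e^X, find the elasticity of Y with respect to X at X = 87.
Elasticity = 87

Elasticity = (dY/dX) · (X/Y)

dY/dX = 2·e^X
At X = 87: dY/dX = 2·e^87, Y = 2·e^87

Elasticity = (2·e^87) · (87 / (2·e^87)) = 87

Interpretation: for a small percentage change in X, the percentage change in Y is approximately 87.00 times as large.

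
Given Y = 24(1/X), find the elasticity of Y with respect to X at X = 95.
Elasticity = -1

Elasticity = (dY/dX) · (X/Y)

dY/dX = -24/X²
At X = 95: dY/dX = -24/9025, Y = 24/95

Elasticity = (-24/9025) · (95 / (24/95)) = -1

Interpretation: for a small percentage change in X, the percentage change in Y is approximately -1.00 times as large.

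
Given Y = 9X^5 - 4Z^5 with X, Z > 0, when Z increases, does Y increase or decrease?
Y decreases

Taking the partial derivative:
∂Y/∂Z = -20Z^4

∂Y/∂Z = -20Z^4 < 0 (assuming positive values)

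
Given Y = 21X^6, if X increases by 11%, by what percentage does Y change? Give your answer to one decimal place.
87.0%

For Y = 21X^6:
If X → X(1 + 0.11)
Then Y → Y · (1 + 0.11)^6
     ≈ Y · 1.8704

Percentage change = ((1 + 0.11)^6 − 1) × 100% ≈ 87.0%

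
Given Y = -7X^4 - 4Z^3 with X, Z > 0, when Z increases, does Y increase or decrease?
Y decreases

Taking the partial derivative:
∂Y/∂Z = -12Z^2

∂Y/∂Z = -12Z^2 < 0 (assuming positive values)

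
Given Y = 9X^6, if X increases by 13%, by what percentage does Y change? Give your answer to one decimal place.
108.2%

For Y = 9X^6:
If X → X(1 + 0.13)
Then Y → Y · (1 + 0.13)^6
     ≈ Y · 2.0820

Percentage change = ((1 + 0.13)^6 − 1) × 100% ≈ 108.2%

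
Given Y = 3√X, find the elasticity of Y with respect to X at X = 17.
Elasticity = 1/2

Elasticity = (dY/dX) · (X/Y)

dY/dX = 3/(2·√X)
At X = 17: dY/dX = 3·√17/34, Y = 3·√17

Elasticity = (3·√17/34) · (17 / (3·√17)) = 1/2

Interpretation: for a small percentage change in X, the percentage change in Y is approximately 0.50 times as large.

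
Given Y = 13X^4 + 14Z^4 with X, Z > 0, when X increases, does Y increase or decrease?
Y increases

Taking the partial derivative:
∂Y/∂X = 52X^3

∂Y/∂X = 52X^3 > 0 (assuming positive values)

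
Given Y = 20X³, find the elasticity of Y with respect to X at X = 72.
Elasticity = 3

Elasticity = (dY/dX) · (X/Y)

dY/dX = 60·X²
At X = 72: dY/dX = 311040, Y = 7464960

Elasticity = 311040 · (72 / 7464960) = 3

Interpretation: for a small percentage change in X, the percentage change in Y is approximately 3.00 times as large.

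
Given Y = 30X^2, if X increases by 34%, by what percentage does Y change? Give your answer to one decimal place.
79.6%

For Y = 30X^2:
If X → X(1 + 0.34)
Then Y → Y · (1 + 0.34)^2
     = Y · 1.7956

Percentage change = ((1 + 0.34)^2 − 1) × 100% ≈ 79.6%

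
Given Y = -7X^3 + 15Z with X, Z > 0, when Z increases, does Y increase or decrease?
Y increases

Taking the partial derivative:
∂Y/∂Z = 15

∂Y/∂Z = 15 > 0 (assuming positive values)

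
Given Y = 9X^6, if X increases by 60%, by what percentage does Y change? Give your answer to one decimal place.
1577.7%

For Y = 9X^6:
If X → X(1 + 0.6)
Then Y → Y · (1 + 0.6)^6
     ≈ Y · 16.7772

Percentage change = ((1 + 0.6)^6 − 1) × 100% ≈ 1577.7%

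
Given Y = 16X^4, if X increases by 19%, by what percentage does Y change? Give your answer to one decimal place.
100.5%

For Y = 16X^4:
If X → X(1 + 0.19)
Then Y → Y · (1 + 0.19)^4
     ≈ Y · 2.0053

Percentage change = ((1 + 0.19)^4 − 1) × 100% ≈ 100.5%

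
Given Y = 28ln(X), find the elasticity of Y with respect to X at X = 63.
Elasticity = 1/ln(63) ≈ 0.2414

Elasticity = (dY/dX) · (X/Y)

dY/dX = 28/X
At X = 63: dY/dX = 4/9, Y = 28·ln(63)

Elasticity = (4/9) · (63 / (28·ln(63))) = 1/ln(63) ≈ 0.2414

Interpretation: for a small percentage change in X, the percentage change in Y is approximately 0.24 times as large.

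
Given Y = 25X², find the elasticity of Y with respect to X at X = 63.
Elasticity = 2

Elasticity = (dY/dX) · (X/Y)

dY/dX = 50·X
At X = 63: dY/dX = 3150, Y = 99225

Elasticity = 3150 · (63 / 99225) = 2

Interpretation: for a small percentage change in X, the percentage change in Y is approximately 2.00 times as large.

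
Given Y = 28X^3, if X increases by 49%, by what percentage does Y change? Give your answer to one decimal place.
230.8%

For Y = 28X^3:
If X → X(1 + 0.49)
Then Y → Y · (1 + 0.49)^3
     ≈ Y · 3.3079

Percentage change = ((1 + 0.49)^3 − 1) × 100% ≈ 230.8%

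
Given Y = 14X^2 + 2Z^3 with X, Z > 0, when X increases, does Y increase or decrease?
Y increases

Taking the partial derivative:
∂Y/∂X = 28X

∂Y/∂X = 28X > 0 (assuming positive values)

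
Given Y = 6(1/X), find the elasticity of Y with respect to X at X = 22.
Elasticity = -1

Elasticity = (dY/dX) · (X/Y)

dY/dX = -6/X²
At X = 22: dY/dX = -3/242, Y = 3/11

Elasticity = (-3/242) · (22 / (3/11)) = -1

Interpretation: for a small percentage change in X, the percentage change in Y is approximately -1.00 times as large.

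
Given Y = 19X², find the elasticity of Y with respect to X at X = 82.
Elasticity = 2

Elasticity = (dY/dX) · (X/Y)

dY/dX = 38·X
At X = 82: dY/dX = 3116, Y = 127756

Elasticity = 3116 · (82 / 127756) = 2

Interpretation: for a small percentage change in X, the percentage change in Y is approximately 2.00 times as large.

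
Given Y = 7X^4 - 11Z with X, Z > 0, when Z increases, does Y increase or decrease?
Y decreases

Taking the partial derivative:
∂Y/∂Z = -11

∂Y/∂Z = -11 < 0 (assuming positive values)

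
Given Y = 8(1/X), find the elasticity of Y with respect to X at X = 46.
Elasticity = -1

Elasticity = (dY/dX) · (X/Y)

dY/dX = -8/X²
At X = 46: dY/dX = -2/529, Y = 4/23

Elasticity = (-2/529) · (46 / (4/23)) = -1

Interpretation: for a small percentage change in X, the percentage change in Y is approximately -1.00 times as large.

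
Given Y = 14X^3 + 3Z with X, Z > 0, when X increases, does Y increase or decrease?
Y increases

Taking the partial derivative:
∂Y/∂X = 42X^2

∂Y/∂X = 42X^2 > 0 (assuming positive values)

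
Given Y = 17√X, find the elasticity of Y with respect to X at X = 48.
Elasticity = 1/2

Elasticity = (dY/dX) · (X/Y)

dY/dX = 17/(2·√X)
At X = 48: dY/dX = 17·√3/24, Y = 68·√3

Elasticity = (17·√3/24) · (48 / (68·√3)) = 1/2

Interpretation: for a small percentage change in X, the percentage change in Y is approximately 0.50 times as large.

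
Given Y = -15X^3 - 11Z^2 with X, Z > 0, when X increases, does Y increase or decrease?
Y decreases

Taking the partial derivative:
∂Y/∂X = -45X^2

∂Y/∂X = -45X^2 < 0 (assuming positive values)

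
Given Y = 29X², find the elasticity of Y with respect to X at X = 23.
Elasticity = 2

Elasticity = (dY/dX) · (X/Y)

dY/dX = 58·X
At X = 23: dY/dX = 1334, Y = 15341

Elasticity = 1334 · (23 / 15341) = 2

Interpretation: for a small percentage change in X, the percentage change in Y is approximately 2.00 times as large.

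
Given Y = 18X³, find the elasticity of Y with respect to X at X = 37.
Elasticity = 3

Elasticity = (dY/dX) · (X/Y)

dY/dX = 54·X²
At X = 37: dY/dX = 73926, Y = 911754

Elasticity = 73926 · (37 / 911754) = 3

Interpretation: for a small percentage change in X, the percentage change in Y is approximately 3.00 times as large.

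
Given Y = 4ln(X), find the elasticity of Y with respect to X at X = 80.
Elasticity = 1/ln(80) ≈ 0.2282

Elasticity = (dY/dX) · (X/Y)

dY/dX = 4/X
At X = 80: dY/dX = 1/20, Y = 4·ln(80)

Elasticity = (1/20) · (80 / (4·ln(80))) = 1/ln(80) ≈ 0.2282

Interpretation: for a small percentage change in X, the percentage change in Y is approximately 0.23 times as large.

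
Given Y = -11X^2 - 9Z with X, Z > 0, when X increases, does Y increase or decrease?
Y decreases

Taking the partial derivative:
∂Y/∂X = -22X

∂Y/∂X = -22X < 0 (assuming positive values)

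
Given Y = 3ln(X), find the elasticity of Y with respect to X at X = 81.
Elasticity = 1/ln(81) ≈ 0.2276

Elasticity = (dY/dX) · (X/Y)

dY/dX = 3/X
At X = 81: dY/dX = 1/27, Y = 3·ln(81)

Elasticity = (1/27) · (81 / (3·ln(81))) = 1/ln(81) ≈ 0.2276

Interpretation: for a small percentage change in X, the percentage change in Y is approximately 0.23 times as large.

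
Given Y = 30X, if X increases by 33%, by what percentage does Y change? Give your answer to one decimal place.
33.0%

For Y = 30X:
If X → X(1 + 0.33)
Then Y → Y · (1 + 0.33)^1
     = Y · 1.3300

Percentage change = ((1 + 0.33)^1 − 1) × 100% = 33.0%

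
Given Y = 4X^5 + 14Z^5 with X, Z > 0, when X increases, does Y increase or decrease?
Y increases

Taking the partial derivative:
∂Y/∂X = 20X^4

∂Y/∂X = 20X^4 > 0 (assuming positive values)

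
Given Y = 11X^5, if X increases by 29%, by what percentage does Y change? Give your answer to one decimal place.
257.2%

For Y = 11X^5:
If X → X(1 + 0.29)
Then Y → Y · (1 + 0.29)^5
     ≈ Y · 3.5723

Percentage change = ((1 + 0.29)^5 − 1) × 100% ≈ 257.2%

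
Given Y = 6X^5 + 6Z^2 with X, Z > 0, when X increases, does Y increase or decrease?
Y increases

Taking the partial derivative:
∂Y/∂X = 30X^4

∂Y/∂X = 30X^4 > 0 (assuming positive values)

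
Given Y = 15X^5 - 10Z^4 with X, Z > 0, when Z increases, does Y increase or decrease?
Y decreases

Taking the partial derivative:
∂Y/∂Z = -40Z^3

∂Y/∂Z = -40Z^3 < 0 (assuming positive values)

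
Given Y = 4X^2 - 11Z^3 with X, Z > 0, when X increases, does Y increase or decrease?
Y increases

Taking the partial derivative:
∂Y/∂X = 8X

∂Y/∂X = 8X > 0 (assuming positive values)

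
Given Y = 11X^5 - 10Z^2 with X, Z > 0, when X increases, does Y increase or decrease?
Y increases

Taking the partial derivative:
∂Y/∂X = 55X^4

∂Y/∂X = 55X^4 > 0 (assuming positive values)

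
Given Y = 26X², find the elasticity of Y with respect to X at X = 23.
Elasticity = 2

Elasticity = (dY/dX) · (X/Y)

dY/dX = 52·X
At X = 23: dY/dX = 1196, Y = 13754

Elasticity = 1196 · (23 / 13754) = 2

Interpretation: for a small percentage change in X, the percentage change in Y is approximately 2.00 times as large.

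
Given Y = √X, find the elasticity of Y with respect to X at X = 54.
Elasticity = 1/2

Elasticity = (dY/dX) · (X/Y)

dY/dX = 1/(2·√X)
At X = 54: dY/dX = √6/36, Y = 3·√6

Elasticity = (√6/36) · (54 / (3·√6)) = 1/2

Interpretation: for a small percentage change in X, the percentage change in Y is approximately 0.50 times as large.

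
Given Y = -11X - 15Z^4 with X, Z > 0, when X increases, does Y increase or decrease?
Y decreases

Taking the partial derivative:
∂Y/∂X = -11

∂Y/∂X = -11 < 0 (assuming positive values)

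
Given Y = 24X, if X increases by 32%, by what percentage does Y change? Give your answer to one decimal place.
32.0%

For Y = 24X:
If X → X(1 + 0.32)
Then Y → Y · (1 + 0.32)^1
     = Y · 1.3200

Percentage change = ((1 + 0.32)^1 − 1) × 100% = 32.0%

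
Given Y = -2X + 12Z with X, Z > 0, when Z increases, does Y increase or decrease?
Y increases

Taking the partial derivative:
∂Y/∂Z = 12

∂Y/∂Z = 12 > 0 (assuming positive values)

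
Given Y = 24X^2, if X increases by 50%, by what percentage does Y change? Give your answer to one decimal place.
125.0%

For Y = 24X^2:
If X → X(1 + 0.5)
Then Y → Y · (1 + 0.5)^2
     = Y · 2.2500

Percentage change = ((1 + 0.5)^2 − 1) × 100% = 125.0%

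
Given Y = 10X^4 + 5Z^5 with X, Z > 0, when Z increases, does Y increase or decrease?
Y increases

Taking the partial derivative:
∂Y/∂Z = 25Z^4

∂Y/∂Z = 25Z^4 > 0 (assuming positive values)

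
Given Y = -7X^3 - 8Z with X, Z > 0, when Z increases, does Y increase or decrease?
Y decreases

Taking the partial derivative:
∂Y/∂Z = -8

∂Y/∂Z = -8 < 0 (assuming positive values)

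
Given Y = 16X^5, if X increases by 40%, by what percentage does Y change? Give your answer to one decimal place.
437.8%

For Y = 16X^5:
If X → X(1 + 0.4)
Then Y → Y · (1 + 0.4)^5
     ≈ Y · 5.3782

Percentage change = ((1 + 0.4)^5 − 1) × 100% ≈ 437.8%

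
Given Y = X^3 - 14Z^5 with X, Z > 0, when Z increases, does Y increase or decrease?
Y decreases

Taking the partial derivative:
∂Y/∂Z = -70Z^4

∂Y/∂Z = -70Z^4 < 0 (assuming positive values)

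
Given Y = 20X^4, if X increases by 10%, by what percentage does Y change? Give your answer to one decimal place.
46.4%

For Y = 20X^4:
If X → X(1 + 0.1)
Then Y → Y · (1 + 0.1)^4
     = Y · 1.4641

Percentage change = ((1 + 0.1)^4 − 1) × 100% ≈ 46.4%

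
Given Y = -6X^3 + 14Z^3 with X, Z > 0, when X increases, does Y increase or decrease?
Y decreases

Taking the partial derivative:
∂Y/∂X = -18X^2

∂Y/∂X = -18X^2 < 0 (assuming positive values)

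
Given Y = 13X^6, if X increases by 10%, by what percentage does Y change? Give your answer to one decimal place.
77.2%

For Y = 13X^6:
If X → X(1 + 0.1)
Then Y → Y · (1 + 0.1)^6
     ≈ Y · 1.7716

Percentage change = ((1 + 0.1)^6 − 1) × 100% ≈ 77.2%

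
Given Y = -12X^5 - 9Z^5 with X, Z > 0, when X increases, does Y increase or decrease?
Y decreases

Taking the partial derivative:
∂Y/∂X = -60X^4

∂Y/∂X = -60X^4 < 0 (assuming positive values)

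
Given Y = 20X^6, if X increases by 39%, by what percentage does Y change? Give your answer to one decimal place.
621.3%

For Y = 20X^6:
If X → X(1 + 0.39)
Then Y → Y · (1 + 0.39)^6
     ≈ Y · 7.2125

Percentage change = ((1 + 0.39)^6 − 1) × 100% ≈ 621.3%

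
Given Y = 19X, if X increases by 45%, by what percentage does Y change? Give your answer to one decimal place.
45.0%

For Y = 19X:
If X → X(1 + 0.45)
Then Y → Y · (1 + 0.45)^1
     = Y · 1.4500

Percentage change = ((1 + 0.45)^1 − 1) × 100% = 45.0%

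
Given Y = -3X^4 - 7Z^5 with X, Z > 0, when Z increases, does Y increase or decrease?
Y decreases

Taking the partial derivative:
∂Y/∂Z = -35Z^4

∂Y/∂Z = -35Z^4 < 0 (assuming positive values)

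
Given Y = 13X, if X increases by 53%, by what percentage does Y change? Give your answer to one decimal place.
53.0%

For Y = 13X:
If X → X(1 + 0.53)
Then Y → Y · (1 + 0.53)^1
     = Y · 1.5300

Percentage change = ((1 + 0.53)^1 − 1) × 100% = 53.0%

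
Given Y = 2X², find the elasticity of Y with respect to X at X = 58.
Elasticity = 2

Elasticity = (dY/dX) · (X/Y)

dY/dX = 4·X
At X = 58: dY/dX = 232, Y = 6728

Elasticity = 232 · (58 / 6728) = 2

Interpretation: for a small percentage change in X, the percentage change in Y is approximately 2.00 times as large.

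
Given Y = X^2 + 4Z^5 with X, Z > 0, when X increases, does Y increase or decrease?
Y increases

Taking the partial derivative:
∂Y/∂X = 2X

∂Y/∂X = 2X > 0 (assuming positive values)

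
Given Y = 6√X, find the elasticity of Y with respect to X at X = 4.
Elasticity = 1/2

Elasticity = (dY/dX) · (X/Y)

dY/dX = 3/√X
At X = 4: dY/dX = 3/2, Y = 12

Elasticity = (3/2) · (4 / 12) = 1/2

Interpretation: for a small percentage change in X, the percentage change in Y is approximately 0.50 times as large.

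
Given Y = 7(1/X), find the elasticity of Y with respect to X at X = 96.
Elasticity = -1

Elasticity = (dY/dX) · (X/Y)

dY/dX = -7/X²
At X = 96: dY/dX = -7/9216, Y = 7/96

Elasticity = (-7/9216) · (96 / (7/96)) = -1

Interpretation: for a small percentage change in X, the percentage change in Y is approximately -1.00 times as large.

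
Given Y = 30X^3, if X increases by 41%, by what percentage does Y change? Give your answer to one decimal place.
180.3%

For Y = 30X^3:
If X → X(1 + 0.41)
Then Y → Y · (1 + 0.41)^3
     ≈ Y · 2.8032

Percentage change = ((1 + 0.41)^3 − 1) × 100% ≈ 180.3%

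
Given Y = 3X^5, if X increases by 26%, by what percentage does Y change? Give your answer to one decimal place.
217.6%

For Y = 3X^5:
If X → X(1 + 0.26)
Then Y → Y · (1 + 0.26)^5
     ≈ Y · 3.1758

Percentage change = ((1 + 0.26)^5 − 1) × 100% ≈ 217.6%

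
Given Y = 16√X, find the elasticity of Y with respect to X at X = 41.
Elasticity = 1/2

Elasticity = (dY/dX) · (X/Y)

dY/dX = 8/√X
At X = 41: dY/dX = 8·√41/41, Y = 16·√41

Elasticity = (8·√41/41) · (41 / (16·√41)) = 1/2

Interpretation: for a small percentage change in X, the percentage change in Y is approximately 0.50 times as large.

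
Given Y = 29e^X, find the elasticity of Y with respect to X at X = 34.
Elasticity = 34

Elasticity = (dY/dX) · (X/Y)

dY/dX = 29·e^X
At X = 34: dY/dX = 29·e^34, Y = 29·e^34

Elasticity = (29·e^34) · (34 / (29·e^34)) = 34

Interpretation: for a small percentage change in X, the percentage change in Y is approximately 34.00 times as large.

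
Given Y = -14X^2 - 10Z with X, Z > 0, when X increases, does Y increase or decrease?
Y decreases

Taking the partial derivative:
∂Y/∂X = -28X

∂Y/∂X = -28X < 0 (assuming positive values)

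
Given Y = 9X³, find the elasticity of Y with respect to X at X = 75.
Elasticity = 3

Elasticity = (dY/dX) · (X/Y)

dY/dX = 27·X²
At X = 75: dY/dX = 151875, Y = 3796875

Elasticity = 151875 · (75 / 3796875) = 3

Interpretation: for a small percentage change in X, the percentage change in Y is approximately 3.00 times as large.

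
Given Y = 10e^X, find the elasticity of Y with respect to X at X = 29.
Elasticity = 29

Elasticity = (dY/dX) · (X/Y)

dY/dX = 10·e^X
At X = 29: dY/dX = 10·e^29, Y = 10·e^29

Elasticity = (10·e^29) · (29 / (10·e^29)) = 29

Interpretation: for a small percentage change in X, the percentage change in Y is approximately 29.00 times as large.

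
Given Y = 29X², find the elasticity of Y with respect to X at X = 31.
Elasticity = 2

Elasticity = (dY/dX) · (X/Y)

dY/dX = 58·X
At X = 31: dY/dX = 1798, Y = 27869

Elasticity = 1798 · (31 / 27869) = 2

Interpretation: for a small percentage change in X, the percentage change in Y is approximately 2.00 times as large.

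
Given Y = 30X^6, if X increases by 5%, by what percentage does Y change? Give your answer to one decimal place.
34.0%

For Y = 30X^6:
If X → X(1 + 0.05)
Then Y → Y · (1 + 0.05)^6
     ≈ Y · 1.3401

Percentage change = ((1 + 0.05)^6 − 1) × 100% ≈ 34.0%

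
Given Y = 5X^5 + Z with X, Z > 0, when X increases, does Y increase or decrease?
Y increases

Taking the partial derivative:
∂Y/∂X = 25X^4

∂Y/∂X = 25X^4 > 0 (assuming positive values)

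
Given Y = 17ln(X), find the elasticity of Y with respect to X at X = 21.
Elasticity = 1/ln(21) ≈ 0.3285

Elasticity = (dY/dX) · (X/Y)

dY/dX = 17/X
At X = 21: dY/dX = 17/21, Y = 17·ln(21)

Elasticity = (17/21) · (21 / (17·ln(21))) = 1/ln(21) ≈ 0.3285

Interpretation: for a small percentage change in X, the percentage change in Y is approximately 0.33 times as large.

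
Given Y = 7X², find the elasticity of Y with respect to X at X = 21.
Elasticity = 2

Elasticity = (dY/dX) · (X/Y)

dY/dX = 14·X
At X = 21: dY/dX = 294, Y = 3087

Elasticity = 294 · (21 / 3087) = 2

Interpretation: for a small percentage change in X, the percentage change in Y is approximately 2.00 times as large.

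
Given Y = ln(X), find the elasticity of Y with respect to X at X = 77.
Elasticity = 1/ln(77) ≈ 0.2302

Elasticity = (dY/dX) · (X/Y)

dY/dX = 1/X
At X = 77: dY/dX = 1/77, Y = ln(77)

Elasticity = (1/77) · (77 / (ln(77))) = 1/ln(77) ≈ 0.2302

Interpretation: for a small percentage change in X, the percentage change in Y is approximately 0.23 times as large.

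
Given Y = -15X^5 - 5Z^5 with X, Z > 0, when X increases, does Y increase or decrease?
Y decreases

Taking the partial derivative:
∂Y/∂X = -75X^4

∂Y/∂X = -75X^4 < 0 (assuming positive values)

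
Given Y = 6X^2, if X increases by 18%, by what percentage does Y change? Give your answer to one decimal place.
39.2%

For Y = 6X^2:
If X → X(1 + 0.18)
Then Y → Y · (1 + 0.18)^2
     = Y · 1.3924

Percentage change = ((1 + 0.18)^2 − 1) × 100% ≈ 39.2%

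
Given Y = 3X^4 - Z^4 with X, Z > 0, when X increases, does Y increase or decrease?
Y increases

Taking the partial derivative:
∂Y/∂X = 12X^3

∂Y/∂X = 12X^3 > 0 (assuming positive values)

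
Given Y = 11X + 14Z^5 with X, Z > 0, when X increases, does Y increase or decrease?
Y increases

Taking the partial derivative:
∂Y/∂X = 11

∂Y/∂X = 11 > 0 (assuming positive values)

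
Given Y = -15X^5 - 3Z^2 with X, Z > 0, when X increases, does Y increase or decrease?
Y decreases

Taking the partial derivative:
∂Y/∂X = -75X^4

∂Y/∂X = -75X^4 < 0 (assuming positive values)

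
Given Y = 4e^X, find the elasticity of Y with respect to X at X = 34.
Elasticity = 34

Elasticity = (dY/dX) · (X/Y)

dY/dX = 4·e^X
At X = 34: dY/dX = 4·e^34, Y = 4·e^34

Elasticity = (4·e^34) · (34 / (4·e^34)) = 34

Interpretation: for a small percentage change in X, the percentage change in Y is approximately 34.00 times as large.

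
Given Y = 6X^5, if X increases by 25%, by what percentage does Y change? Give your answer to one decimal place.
205.2%

For Y = 6X^5:
If X → X(1 + 0.25)
Then Y → Y · (1 + 0.25)^5
     ≈ Y · 3.0518

Percentage change = ((1 + 0.25)^5 − 1) × 100% ≈ 205.2%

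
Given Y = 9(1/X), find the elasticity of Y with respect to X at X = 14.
Elasticity = -1

Elasticity = (dY/dX) · (X/Y)

dY/dX = -9/X²
At X = 14: dY/dX = -9/196, Y = 9/14

Elasticity = (-9/196) · (14 / (9/14)) = -1

Interpretation: for a small percentage change in X, the percentage change in Y is approximately -1.00 times as large.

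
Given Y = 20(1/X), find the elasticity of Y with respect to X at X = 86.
Elasticity = -1

Elasticity = (dY/dX) · (X/Y)

dY/dX = -20/X²
At X = 86: dY/dX = -5/1849, Y = 10/43

Elasticity = (-5/1849) · (86 / (10/43)) = -1

Interpretation: for a small percentage change in X, the percentage change in Y is approximately -1.00 times as large.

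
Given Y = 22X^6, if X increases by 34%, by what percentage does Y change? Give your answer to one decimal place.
478.9%

For Y = 22X^6:
If X → X(1 + 0.34)
Then Y → Y · (1 + 0.34)^6
     ≈ Y · 5.7893

Percentage change = ((1 + 0.34)^6 − 1) × 100% ≈ 478.9%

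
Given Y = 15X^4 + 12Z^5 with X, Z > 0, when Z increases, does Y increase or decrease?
Y increases

Taking the partial derivative:
∂Y/∂Z = 60Z^4

∂Y/∂Z = 60Z^4 > 0 (assuming positive values)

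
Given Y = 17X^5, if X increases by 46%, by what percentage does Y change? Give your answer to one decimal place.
563.4%

For Y = 17X^5:
If X → X(1 + 0.46)
Then Y → Y · (1 + 0.46)^5
     ≈ Y · 6.6338

Percentage change = ((1 + 0.46)^5 − 1) × 100% ≈ 563.4%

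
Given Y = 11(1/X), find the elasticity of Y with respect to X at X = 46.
Elasticity = -1

Elasticity = (dY/dX) · (X/Y)

dY/dX = -11/X²
At X = 46: dY/dX = -11/2116, Y = 11/46

Elasticity = (-11/2116) · (46 / (11/46)) = -1

Interpretation: for a small percentage change in X, the percentage change in Y is approximately -1.00 times as large.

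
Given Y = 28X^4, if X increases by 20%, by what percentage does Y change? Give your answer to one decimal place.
107.4%

For Y = 28X^4:
If X → X(1 + 0.2)
Then Y → Y · (1 + 0.2)^4
     = Y · 2.0736

Percentage change = ((1 + 0.2)^4 − 1) × 100% ≈ 107.4%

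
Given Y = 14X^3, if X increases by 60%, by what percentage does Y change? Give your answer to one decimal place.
309.6%

For Y = 14X^3:
If X → X(1 + 0.6)
Then Y → Y · (1 + 0.6)^3
     = Y · 4.0960

Percentage change = ((1 + 0.6)^3 − 1) × 100% = 309.6%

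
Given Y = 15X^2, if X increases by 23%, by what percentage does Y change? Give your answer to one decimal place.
51.3%

For Y = 15X^2:
If X → X(1 + 0.23)
Then Y → Y · (1 + 0.23)^2
     = Y · 1.5129

Percentage change = ((1 + 0.23)^2 − 1) × 100% ≈ 51.3%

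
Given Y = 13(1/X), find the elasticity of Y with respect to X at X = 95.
Elasticity = -1

Elasticity = (dY/dX) · (X/Y)

dY/dX = -13/X²
At X = 95: dY/dX = -13/9025, Y = 13/95

Elasticity = (-13/9025) · (95 / (13/95)) = -1

Interpretation: for a small percentage change in X, the percentage change in Y is approximately -1.00 times as large.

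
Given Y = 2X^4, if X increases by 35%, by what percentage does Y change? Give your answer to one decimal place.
232.2%

For Y = 2X^4:
If X → X(1 + 0.35)
Then Y → Y · (1 + 0.35)^4
     ≈ Y · 3.3215

Percentage change = ((1 + 0.35)^4 − 1) × 100% ≈ 232.2%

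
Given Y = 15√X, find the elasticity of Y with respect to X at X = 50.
Elasticity = 1/2

Elasticity = (dY/dX) · (X/Y)

dY/dX = 15/(2·√X)
At X = 50: dY/dX = 3·√2/4, Y = 75·√2

Elasticity = (3·√2/4) · (50 / (75·√2)) = 1/2

Interpretation: for a small percentage change in X, the percentage change in Y is approximately 0.50 times as large.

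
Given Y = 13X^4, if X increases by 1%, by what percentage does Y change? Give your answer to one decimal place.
4.1%

For Y = 13X^4:
If X → X(1 + 0.01)
Then Y → Y · (1 + 0.01)^4
     ≈ Y · 1.0406

Percentage change = ((1 + 0.01)^4 − 1) × 100% ≈ 4.1%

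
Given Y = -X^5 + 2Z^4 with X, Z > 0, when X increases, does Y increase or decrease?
Y decreases

Taking the partial derivative:
∂Y/∂X = -5X^4

∂Y/∂X = -5X^4 < 0 (assuming positive values)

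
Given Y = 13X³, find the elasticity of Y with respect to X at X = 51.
Elasticity = 3

Elasticity = (dY/dX) · (X/Y)

dY/dX = 39·X²
At X = 51: dY/dX = 101439, Y = 1724463

Elasticity = 101439 · (51 / 1724463) = 3

Interpretation: for a small percentage change in X, the percentage change in Y is approximately 3.00 times as large.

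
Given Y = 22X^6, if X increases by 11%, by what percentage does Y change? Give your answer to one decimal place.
87.0%

For Y = 22X^6:
If X → X(1 + 0.11)
Then Y → Y · (1 + 0.11)^6
     ≈ Y · 1.8704

Percentage change = ((1 + 0.11)^6 − 1) × 100% ≈ 87.0%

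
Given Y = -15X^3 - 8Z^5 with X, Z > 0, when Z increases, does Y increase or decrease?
Y decreases

Taking the partial derivative:
∂Y/∂Z = -40Z^4

∂Y/∂Z = -40Z^4 < 0 (assuming positive values)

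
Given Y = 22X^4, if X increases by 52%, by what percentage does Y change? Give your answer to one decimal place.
433.8%

For Y = 22X^4:
If X → X(1 + 0.52)
Then Y → Y · (1 + 0.52)^4
     ≈ Y · 5.3379

Percentage change = ((1 + 0.52)^4 − 1) × 100% ≈ 433.8%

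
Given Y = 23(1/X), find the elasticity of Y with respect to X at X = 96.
Elasticity = -1

Elasticity = (dY/dX) · (X/Y)

dY/dX = -23/X²
At X = 96: dY/dX = -23/9216, Y = 23/96

Elasticity = (-23/9216) · (96 / (23/96)) = -1

Interpretation: for a small percentage change in X, the percentage change in Y is approximately -1.00 times as large.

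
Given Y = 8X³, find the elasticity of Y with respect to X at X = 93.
Elasticity = 3

Elasticity = (dY/dX) · (X/Y)

dY/dX = 24·X²
At X = 93: dY/dX = 207576, Y = 6434856

Elasticity = 207576 · (93 / 6434856) = 3

Interpretation: for a small percentage change in X, the percentage change in Y is approximately 3.00 times as large.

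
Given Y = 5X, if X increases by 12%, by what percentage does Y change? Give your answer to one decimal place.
12.0%

For Y = 5X:
If X → X(1 + 0.12)
Then Y → Y · (1 + 0.12)^1
     = Y · 1.1200

Percentage change = ((1 + 0.12)^1 − 1) × 100% = 12.0%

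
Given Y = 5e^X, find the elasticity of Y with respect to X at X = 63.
Elasticity = 63

Elasticity = (dY/dX) · (X/Y)

dY/dX = 5·e^X
At X = 63: dY/dX = 5·e^63, Y = 5·e^63

Elasticity = (5·e^63) · (63 / (5·e^63)) = 63

Interpretation: for a small percentage change in X, the percentage change in Y is approximately 63.00 times as large.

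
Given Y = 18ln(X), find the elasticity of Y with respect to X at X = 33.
Elasticity = 1/ln(33) ≈ 0.2860

Elasticity = (dY/dX) · (X/Y)

dY/dX = 18/X
At X = 33: dY/dX = 6/11, Y = 18·ln(33)

Elasticity = (6/11) · (33 / (18·ln(33))) = 1/ln(33) ≈ 0.2860

Interpretation: for a small percentage change in X, the percentage change in Y is approximately 0.29 times as large.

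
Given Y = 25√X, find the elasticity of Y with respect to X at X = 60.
Elasticity = 1/2

Elasticity = (dY/dX) · (X/Y)

dY/dX = 25/(2·√X)
At X = 60: dY/dX = 5·√15/12, Y = 50·√15

Elasticity = (5·√15/12) · (60 / (50·√15)) = 1/2

Interpretation: for a small percentage change in X, the percentage change in Y is approximately 0.50 times as large.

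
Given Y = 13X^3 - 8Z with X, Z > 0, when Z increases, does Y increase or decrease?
Y decreases

Taking the partial derivative:
∂Y/∂Z = -8

∂Y/∂Z = -8 < 0 (assuming positive values)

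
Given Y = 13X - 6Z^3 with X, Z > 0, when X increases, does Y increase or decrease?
Y increases

Taking the partial derivative:
∂Y/∂X = 13

∂Y/∂X = 13 > 0 (assuming positive values)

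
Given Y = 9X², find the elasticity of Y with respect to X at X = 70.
Elasticity = 2

Elasticity = (dY/dX) · (X/Y)

dY/dX = 18·X
At X = 70: dY/dX = 1260, Y = 44100

Elasticity = 1260 · (70 / 44100) = 2

Interpretation: for a small percentage change in X, the percentage change in Y is approximately 2.00 times as large.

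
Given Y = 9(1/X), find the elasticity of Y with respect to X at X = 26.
Elasticity = -1

Elasticity = (dY/dX) · (X/Y)

dY/dX = -9/X²
At X = 26: dY/dX = -9/676, Y = 9/26

Elasticity = (-9/676) · (26 / (9/26)) = -1

Interpretation: for a small percentage change in X, the percentage change in Y is approximately -1.00 times as large.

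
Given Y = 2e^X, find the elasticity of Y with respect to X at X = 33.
Elasticity = 33

Elasticity = (dY/dX) · (X/Y)

dY/dX = 2·e^X
At X = 33: dY/dX = 2·e^33, Y = 2·e^33

Elasticity = (2·e^33) · (33 / (2·e^33)) = 33

Interpretation: for a small percentage change in X, the percentage change in Y is approximately 33.00 times as large.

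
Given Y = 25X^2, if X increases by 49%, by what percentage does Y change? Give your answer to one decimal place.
122.0%

For Y = 25X^2:
If X → X(1 + 0.49)
Then Y → Y · (1 + 0.49)^2
     = Y · 2.2201

Percentage change = ((1 + 0.49)^2 − 1) × 100% ≈ 122.0%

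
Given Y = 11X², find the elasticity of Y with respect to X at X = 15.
Elasticity = 2

Elasticity = (dY/dX) · (X/Y)

dY/dX = 22·X
At X = 15: dY/dX = 330, Y = 2475

Elasticity = 330 · (15 / 2475) = 2

Interpretation: for a small percentage change in X, the percentage change in Y is approximately 2.00 times as large.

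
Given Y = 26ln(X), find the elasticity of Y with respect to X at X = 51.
Elasticity = 1/ln(51) ≈ 0.2543

Elasticity = (dY/dX) · (X/Y)

dY/dX = 26/X
At X = 51: dY/dX = 26/51, Y = 26·ln(51)

Elasticity = (26/51) · (51 / (26·ln(51))) = 1/ln(51) ≈ 0.2543

Interpretation: for a small percentage change in X, the percentage change in Y is approximately 0.25 times as large.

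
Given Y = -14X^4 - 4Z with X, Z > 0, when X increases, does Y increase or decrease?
Y decreases

Taking the partial derivative:
∂Y/∂X = -56X^3

∂Y/∂X = -56X^3 < 0 (assuming positive values)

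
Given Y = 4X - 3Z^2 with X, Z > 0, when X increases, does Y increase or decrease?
Y increases

Taking the partial derivative:
∂Y/∂X = 4

∂Y/∂X = 4 > 0 (assuming positive values)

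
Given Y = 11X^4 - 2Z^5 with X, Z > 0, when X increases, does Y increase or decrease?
Y increases

Taking the partial derivative:
∂Y/∂X = 44X^3

∂Y/∂X = 44X^3 > 0 (assuming positive values)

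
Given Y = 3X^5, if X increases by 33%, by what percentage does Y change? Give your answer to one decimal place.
316.2%

For Y = 3X^5:
If X → X(1 + 0.33)
Then Y → Y · (1 + 0.33)^5
     ≈ Y · 4.1616

Percentage change = ((1 + 0.33)^5 − 1) × 100% ≈ 316.2%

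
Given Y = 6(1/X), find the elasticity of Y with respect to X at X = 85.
Elasticity = -1

Elasticity = (dY/dX) · (X/Y)

dY/dX = -6/X²
At X = 85: dY/dX = -6/7225, Y = 6/85

Elasticity = (-6/7225) · (85 / (6/85)) = -1

Interpretation: for a small percentage change in X, the percentage change in Y is approximately -1.00 times as large.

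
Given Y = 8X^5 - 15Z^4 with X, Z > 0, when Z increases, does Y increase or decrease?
Y decreases

Taking the partial derivative:
∂Y/∂Z = -60Z^3

∂Y/∂Z = -60Z^3 < 0 (assuming positive values)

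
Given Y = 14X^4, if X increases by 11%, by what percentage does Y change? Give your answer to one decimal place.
51.8%

For Y = 14X^4:
If X → X(1 + 0.11)
Then Y → Y · (1 + 0.11)^4
     ≈ Y · 1.5181

Percentage change = ((1 + 0.11)^4 − 1) × 100% ≈ 51.8%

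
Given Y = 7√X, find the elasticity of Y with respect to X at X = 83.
Elasticity = 1/2

Elasticity = (dY/dX) · (X/Y)

dY/dX = 7/(2·√X)
At X = 83: dY/dX = 7·√83/166, Y = 7·√83

Elasticity = (7·√83/166) · (83 / (7·√83)) = 1/2

Interpretation: for a small percentage change in X, the percentage change in Y is approximately 0.50 times as large.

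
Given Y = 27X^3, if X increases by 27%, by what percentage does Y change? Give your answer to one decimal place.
104.8%

For Y = 27X^3:
If X → X(1 + 0.27)
Then Y → Y · (1 + 0.27)^3
     ≈ Y · 2.0484

Percentage change = ((1 + 0.27)^3 − 1) × 100% ≈ 104.8%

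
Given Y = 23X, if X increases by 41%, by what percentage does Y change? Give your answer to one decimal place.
41.0%

For Y = 23X:
If X → X(1 + 0.41)
Then Y → Y · (1 + 0.41)^1
     = Y · 1.4100

Percentage change = ((1 + 0.41)^1 − 1) × 100% = 41.0%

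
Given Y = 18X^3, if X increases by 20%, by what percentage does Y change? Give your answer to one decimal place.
72.8%

For Y = 18X^3:
If X → X(1 + 0.2)
Then Y → Y · (1 + 0.2)^3
     = Y · 1.7280

Percentage change = ((1 + 0.2)^3 − 1) × 100% = 72.8%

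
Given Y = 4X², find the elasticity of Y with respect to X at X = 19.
Elasticity = 2

Elasticity = (dY/dX) · (X/Y)

dY/dX = 8·X
At X = 19: dY/dX = 152, Y = 1444

Elasticity = 152 · (19 / 1444) = 2

Interpretation: for a small percentage change in X, the percentage change in Y is approximately 2.00 times as large.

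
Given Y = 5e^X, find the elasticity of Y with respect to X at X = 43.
Elasticity = 43

Elasticity = (dY/dX) · (X/Y)

dY/dX = 5·e^X
At X = 43: dY/dX = 5·e^43, Y = 5·e^43

Elasticity = (5·e^43) · (43 / (5·e^43)) = 43

Interpretation: for a small percentage change in X, the percentage change in Y is approximately 43.00 times as large.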